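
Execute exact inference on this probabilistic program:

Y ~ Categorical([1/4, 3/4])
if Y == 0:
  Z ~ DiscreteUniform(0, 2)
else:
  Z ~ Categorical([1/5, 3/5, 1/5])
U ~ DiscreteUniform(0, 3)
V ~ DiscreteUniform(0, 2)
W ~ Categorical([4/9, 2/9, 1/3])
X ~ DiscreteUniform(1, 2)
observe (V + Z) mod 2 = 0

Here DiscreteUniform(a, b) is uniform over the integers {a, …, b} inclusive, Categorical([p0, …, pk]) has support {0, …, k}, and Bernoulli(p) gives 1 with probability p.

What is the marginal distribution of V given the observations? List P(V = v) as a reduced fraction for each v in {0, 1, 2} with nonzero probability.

P(V=0) = 7/22, P(V=1) = 4/11, P(V=2) = 7/22

Enumerate traces; 240 have nonzero weight after conditioning:
  (Y=0, Z=0, U=0, V=0, W=0, X=1) weight 1/648
  (Y=0, Z=0, U=0, V=0, W=0, X=2) weight 1/648
  (Y=0, Z=0, U=0, V=0, W=1, X=1) weight 1/1296
  (Y=0, Z=0, U=0, V=0, W=1, X=2) weight 1/1296
  (Y=0, Z=0, U=0, V=0, W=2, X=1) weight 1/864
  (Y=0, Z=0, U=0, V=0, W=2, X=2) weight 1/864
  (Y=0, Z=0, U=0, V=2, W=0, X=1) weight 1/648
  (Y=0, Z=0, U=0, V=2, W=0, X=2) weight 1/648
  (Y=0, Z=1, U=0, V=1, W=0, X=1) weight 1/648
  … 231 more
Group by V:
  weight(V=0) = 7/45
  weight(V=1) = 8/45
  weight(V=2) = 7/45
Total weight = 7/45 + 8/45 + 7/45 = 22/45
P(V=0 | obs) = 7/45 / 22/45 = 7/22
P(V=1 | obs) = 8/45 / 22/45 = 4/11
P(V=2 | obs) = 7/45 / 22/45 = 7/22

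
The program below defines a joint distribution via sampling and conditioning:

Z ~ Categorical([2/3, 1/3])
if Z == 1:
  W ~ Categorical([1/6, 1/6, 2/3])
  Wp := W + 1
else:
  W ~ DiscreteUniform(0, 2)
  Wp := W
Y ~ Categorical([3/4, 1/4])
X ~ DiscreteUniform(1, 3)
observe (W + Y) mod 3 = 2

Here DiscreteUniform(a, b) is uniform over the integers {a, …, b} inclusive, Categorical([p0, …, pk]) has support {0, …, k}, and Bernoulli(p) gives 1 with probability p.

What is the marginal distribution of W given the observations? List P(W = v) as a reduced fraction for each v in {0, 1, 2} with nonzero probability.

Enumerate traces; 12 have nonzero weight after conditioning:
  (Z=0, W=1, Y=1, X=1) weight 1/54
  (Z=0, W=1, Y=1, X=2) weight 1/54
  (Z=0, W=1, Y=1, X=3) weight 1/54
  (Z=0, W=2, Y=0, X=1) weight 1/18
  (Z=0, W=2, Y=0, X=2) weight 1/18
  (Z=0, W=2, Y=0, X=3) weight 1/18
  (Z=1, W=1, Y=1, X=1) weight 1/216
  (Z=1, W=1, Y=1, X=2) weight 1/216
  … 4 more
Group by W:
  weight(W=1) = 5/72
  weight(W=2) = 1/3
Total weight = 5/72 + 1/3 = 29/72
P(W=1 | obs) = 5/72 / 29/72 = 5/29
P(W=2 | obs) = 1/3 / 29/72 = 24/29

P(W=1) = 5/29, P(W=2) = 24/29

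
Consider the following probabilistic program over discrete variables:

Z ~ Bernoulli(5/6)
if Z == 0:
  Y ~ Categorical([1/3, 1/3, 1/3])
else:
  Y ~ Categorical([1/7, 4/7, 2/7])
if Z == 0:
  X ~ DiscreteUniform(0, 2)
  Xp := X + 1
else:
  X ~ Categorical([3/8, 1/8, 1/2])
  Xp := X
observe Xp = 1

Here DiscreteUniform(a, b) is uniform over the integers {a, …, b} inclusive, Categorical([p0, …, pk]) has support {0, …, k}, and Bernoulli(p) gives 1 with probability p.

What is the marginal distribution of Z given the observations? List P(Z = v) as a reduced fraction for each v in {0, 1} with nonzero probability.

Enumerate traces; 6 have nonzero weight after conditioning:
  (Z=0, Y=0, X=0) weight 1/54
  (Z=0, Y=1, X=0) weight 1/54
  (Z=0, Y=2, X=0) weight 1/54
  (Z=1, Y=0, X=1) weight 5/336
  (Z=1, Y=1, X=1) weight 5/84
  (Z=1, Y=2, X=1) weight 5/168
Group by Z:
  weight(Z=0) = 1/18
  weight(Z=1) = 5/48
Total weight = 1/18 + 5/48 = 23/144
P(Z=0 | obs) = 1/18 / 23/144 = 8/23
P(Z=1 | obs) = 5/48 / 23/144 = 15/23

P(Z=0) = 8/23, P(Z=1) = 15/23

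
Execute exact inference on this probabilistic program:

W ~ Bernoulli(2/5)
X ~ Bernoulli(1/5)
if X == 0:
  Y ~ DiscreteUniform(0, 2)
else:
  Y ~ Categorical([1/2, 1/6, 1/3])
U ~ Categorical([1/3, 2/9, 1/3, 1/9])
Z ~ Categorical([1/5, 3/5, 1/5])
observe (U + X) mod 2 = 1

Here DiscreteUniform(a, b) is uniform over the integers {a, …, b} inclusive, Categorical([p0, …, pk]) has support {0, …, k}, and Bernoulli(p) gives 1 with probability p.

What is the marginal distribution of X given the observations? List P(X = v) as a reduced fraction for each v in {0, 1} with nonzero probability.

Enumerate traces; 72 have nonzero weight after conditioning:
  (W=0, X=0, Y=0, U=1, Z=0) weight 8/1125
  (W=0, X=0, Y=0, U=1, Z=1) weight 8/375
  (W=0, X=0, Y=0, U=1, Z=2) weight 8/1125
  (W=0, X=0, Y=0, U=3, Z=0) weight 4/1125
  (W=0, X=0, Y=0, U=3, Z=1) weight 4/375
  (W=0, X=0, Y=0, U=3, Z=2) weight 4/1125
  (W=0, X=0, Y=1, U=1, Z=0) weight 8/1125
  (W=0, X=0, Y=1, U=1, Z=1) weight 8/375
  (W=0, X=1, Y=0, U=0, Z=0) weight 1/250
  … 63 more
Group by X:
  weight(X=0) = 4/15
  weight(X=1) = 2/15
Total weight = 4/15 + 2/15 = 2/5
P(X=0 | obs) = 4/15 / 2/5 = 2/3
P(X=1 | obs) = 2/15 / 2/5 = 1/3

P(X=0) = 2/3, P(X=1) = 1/3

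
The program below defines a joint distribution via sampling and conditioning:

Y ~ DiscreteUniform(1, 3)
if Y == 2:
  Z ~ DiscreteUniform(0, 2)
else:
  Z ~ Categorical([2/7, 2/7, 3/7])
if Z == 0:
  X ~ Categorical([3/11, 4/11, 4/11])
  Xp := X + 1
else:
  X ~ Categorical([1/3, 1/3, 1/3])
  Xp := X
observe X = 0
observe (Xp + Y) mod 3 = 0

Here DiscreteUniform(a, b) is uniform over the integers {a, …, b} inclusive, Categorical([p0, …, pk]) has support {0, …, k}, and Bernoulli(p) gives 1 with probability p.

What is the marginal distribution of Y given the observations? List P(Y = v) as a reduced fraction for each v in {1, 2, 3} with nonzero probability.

P(Y=2) = 21/76, P(Y=3) = 55/76

Enumerate traces; 3 have nonzero weight after conditioning:
  (Y=2, Z=0, X=0) weight 1/33
  (Y=3, Z=1, X=0) weight 2/63
  (Y=3, Z=2, X=0) weight 1/21
Group by Y:
  weight(Y=2) = 1/33
  weight(Y=3) = 5/63
Total weight = 1/33 + 5/63 = 76/693
P(Y=2 | obs) = 1/33 / 76/693 = 21/76
P(Y=3 | obs) = 5/63 / 76/693 = 55/76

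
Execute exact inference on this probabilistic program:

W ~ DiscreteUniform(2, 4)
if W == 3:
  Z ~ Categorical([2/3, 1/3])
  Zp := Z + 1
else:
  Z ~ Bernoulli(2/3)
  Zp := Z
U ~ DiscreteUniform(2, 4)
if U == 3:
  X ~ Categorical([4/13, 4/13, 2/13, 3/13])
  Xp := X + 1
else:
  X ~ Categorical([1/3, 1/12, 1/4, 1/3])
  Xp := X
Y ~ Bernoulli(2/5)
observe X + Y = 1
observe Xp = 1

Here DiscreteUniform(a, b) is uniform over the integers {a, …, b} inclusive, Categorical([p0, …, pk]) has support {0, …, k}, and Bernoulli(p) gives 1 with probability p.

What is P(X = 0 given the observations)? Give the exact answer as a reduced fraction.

Enumerate traces; 18 have nonzero weight after conditioning:
  (W=2, Z=0, U=2, X=1, Y=0) weight 1/540
  (W=2, Z=0, U=3, X=0, Y=1) weight 8/1755
  (W=2, Z=0, U=4, X=1, Y=0) weight 1/540
  (W=2, Z=1, U=2, X=1, Y=0) weight 1/270
  (W=2, Z=1, U=3, X=0, Y=1) weight 16/1755
  (W=2, Z=1, U=4, X=1, Y=0) weight 1/270
  (W=3, Z=0, U=2, X=1, Y=0) weight 1/270
  (W=3, Z=0, U=3, X=0, Y=1) weight 16/1755
  … 10 more
Group by X:
  weight(X=0) = 8/195
  weight(X=1) = 1/30
Total weight = 8/195 + 1/30 = 29/390
P(X=0 | obs) = 8/195 / 29/390 = 16/29
P(X=1 | obs) = 1/30 / 29/390 = 13/29

P(X = 0 | obs) = 16/29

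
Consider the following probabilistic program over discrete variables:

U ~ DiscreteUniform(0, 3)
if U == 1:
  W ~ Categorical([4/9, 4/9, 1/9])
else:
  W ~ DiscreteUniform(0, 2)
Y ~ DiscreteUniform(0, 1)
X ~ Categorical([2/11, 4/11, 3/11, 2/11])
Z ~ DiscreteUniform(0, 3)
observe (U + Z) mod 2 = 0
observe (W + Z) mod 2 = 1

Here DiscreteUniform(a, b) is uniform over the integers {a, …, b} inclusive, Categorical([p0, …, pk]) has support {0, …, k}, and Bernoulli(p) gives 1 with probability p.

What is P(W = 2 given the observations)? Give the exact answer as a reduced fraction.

P(W = 2 | obs) = 4/17

Enumerate traces; 96 have nonzero weight after conditioning:
  (U=0, W=1, Y=0, X=0, Z=0) weight 1/528
  (U=0, W=1, Y=0, X=0, Z=2) weight 1/528
  (U=0, W=1, Y=0, X=1, Z=0) weight 1/264
  (U=0, W=1, Y=0, X=1, Z=2) weight 1/264
  (U=0, W=1, Y=0, X=2, Z=0) weight 1/352
  (U=0, W=1, Y=0, X=2, Z=2) weight 1/352
  (U=0, W=1, Y=0, X=3, Z=0) weight 1/528
  (U=0, W=1, Y=0, X=3, Z=2) weight 1/528
  (U=1, W=0, Y=0, X=0, Z=1) weight 1/396
  (U=1, W=2, Y=0, X=0, Z=1) weight 1/1584
  … 86 more
Group by W:
  weight(W=0) = 7/72
  weight(W=1) = 1/12
  weight(W=2) = 1/18
Total weight = 7/72 + 1/12 + 1/18 = 17/72
P(W=0 | obs) = 7/72 / 17/72 = 7/17
P(W=1 | obs) = 1/12 / 17/72 = 6/17
P(W=2 | obs) = 1/18 / 17/72 = 4/17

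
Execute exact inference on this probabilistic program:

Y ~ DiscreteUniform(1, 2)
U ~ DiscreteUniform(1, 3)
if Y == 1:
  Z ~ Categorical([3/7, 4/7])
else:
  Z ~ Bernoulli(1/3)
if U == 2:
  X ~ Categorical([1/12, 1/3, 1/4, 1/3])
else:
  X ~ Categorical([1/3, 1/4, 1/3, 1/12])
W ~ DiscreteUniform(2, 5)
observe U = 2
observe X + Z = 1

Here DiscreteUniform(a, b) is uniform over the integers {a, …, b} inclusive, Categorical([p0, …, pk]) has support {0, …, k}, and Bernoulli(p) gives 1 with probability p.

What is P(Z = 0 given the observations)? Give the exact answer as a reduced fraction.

Enumerate traces; 16 have nonzero weight after conditioning:
  (Y=1, U=2, Z=0, X=1, W=2) weight 1/168
  (Y=1, U=2, Z=0, X=1, W=3) weight 1/168
  (Y=1, U=2, Z=0, X=1, W=4) weight 1/168
  (Y=1, U=2, Z=0, X=1, W=5) weight 1/168
  (Y=1, U=2, Z=1, X=0, W=2) weight 1/504
  (Y=1, U=2, Z=1, X=0, W=3) weight 1/504
  (Y=1, U=2, Z=1, X=0, W=4) weight 1/504
  (Y=1, U=2, Z=1, X=0, W=5) weight 1/504
  … 8 more
Group by Z:
  weight(Z=0) = 23/378
  weight(Z=1) = 19/1512
Total weight = 23/378 + 19/1512 = 37/504
P(Z=0 | obs) = 23/378 / 37/504 = 92/111
P(Z=1 | obs) = 19/1512 / 37/504 = 19/111

P(Z = 0 | obs) = 92/111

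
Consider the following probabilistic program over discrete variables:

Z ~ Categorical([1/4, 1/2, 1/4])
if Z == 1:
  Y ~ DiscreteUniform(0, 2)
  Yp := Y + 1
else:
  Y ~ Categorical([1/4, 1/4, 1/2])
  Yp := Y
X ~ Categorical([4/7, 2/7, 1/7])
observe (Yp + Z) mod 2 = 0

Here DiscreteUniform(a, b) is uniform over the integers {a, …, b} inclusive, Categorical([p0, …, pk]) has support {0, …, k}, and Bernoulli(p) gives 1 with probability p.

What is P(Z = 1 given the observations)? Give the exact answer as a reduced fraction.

Enumerate traces; 18 have nonzero weight after conditioning:
  (Z=0, Y=0, X=0) weight 1/28
  (Z=0, Y=0, X=1) weight 1/56
  (Z=0, Y=0, X=2) weight 1/112
  (Z=0, Y=2, X=0) weight 1/14
  (Z=0, Y=2, X=1) weight 1/28
  (Z=0, Y=2, X=2) weight 1/56
  (Z=1, Y=0, X=0) weight 2/21
  (Z=1, Y=0, X=1) weight 1/21
  (Z=2, Y=0, X=0) weight 1/28
  … 9 more
Group by Z:
  weight(Z=0) = 3/16
  weight(Z=1) = 1/3
  weight(Z=2) = 3/16
Total weight = 3/16 + 1/3 + 3/16 = 17/24
P(Z=0 | obs) = 3/16 / 17/24 = 9/34
P(Z=1 | obs) = 1/3 / 17/24 = 8/17
P(Z=2 | obs) = 3/16 / 17/24 = 9/34

P(Z = 1 | obs) = 8/17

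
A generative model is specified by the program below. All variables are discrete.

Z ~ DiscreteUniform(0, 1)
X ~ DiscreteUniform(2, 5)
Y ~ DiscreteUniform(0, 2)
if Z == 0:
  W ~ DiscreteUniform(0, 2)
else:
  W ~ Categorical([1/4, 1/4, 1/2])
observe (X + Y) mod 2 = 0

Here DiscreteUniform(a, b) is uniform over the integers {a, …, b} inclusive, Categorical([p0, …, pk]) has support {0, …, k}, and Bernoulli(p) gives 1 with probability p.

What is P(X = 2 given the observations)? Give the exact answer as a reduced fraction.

P(X = 2 | obs) = 1/3

Enumerate traces; 36 have nonzero weight after conditioning:
  (Z=0, X=2, Y=0, W=0) weight 1/72
  (Z=0, X=2, Y=0, W=1) weight 1/72
  (Z=0, X=2, Y=0, W=2) weight 1/72
  (Z=0, X=2, Y=2, W=0) weight 1/72
  (Z=0, X=2, Y=2, W=1) weight 1/72
  (Z=0, X=2, Y=2, W=2) weight 1/72
  (Z=0, X=3, Y=1, W=0) weight 1/72
  (Z=0, X=3, Y=1, W=1) weight 1/72
  (Z=0, X=4, Y=0, W=0) weight 1/72
  (Z=0, X=5, Y=1, W=0) weight 1/72
  … 26 more
Group by X:
  weight(X=2) = 1/6
  weight(X=3) = 1/12
  weight(X=4) = 1/6
  weight(X=5) = 1/12
Total weight = 1/6 + 1/12 + 1/6 + 1/12 = 1/2
P(X=2 | obs) = 1/6 / 1/2 = 1/3
P(X=3 | obs) = 1/12 / 1/2 = 1/6
P(X=4 | obs) = 1/6 / 1/2 = 1/3
P(X=5 | obs) = 1/12 / 1/2 = 1/6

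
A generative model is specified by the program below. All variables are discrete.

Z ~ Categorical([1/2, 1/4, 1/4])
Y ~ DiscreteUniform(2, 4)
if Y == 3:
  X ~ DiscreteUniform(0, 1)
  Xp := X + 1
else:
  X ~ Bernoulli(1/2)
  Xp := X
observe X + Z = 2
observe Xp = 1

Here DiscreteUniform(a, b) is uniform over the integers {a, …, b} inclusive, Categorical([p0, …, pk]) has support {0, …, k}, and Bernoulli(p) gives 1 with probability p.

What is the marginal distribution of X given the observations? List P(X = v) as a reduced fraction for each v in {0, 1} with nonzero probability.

Enumerate traces; 3 have nonzero weight after conditioning:
  (Z=1, Y=2, X=1) weight 1/24
  (Z=1, Y=4, X=1) weight 1/24
  (Z=2, Y=3, X=0) weight 1/24
Group by X:
  weight(X=0) = 1/24
  weight(X=1) = 1/12
Total weight = 1/24 + 1/12 = 1/8
P(X=0 | obs) = 1/24 / 1/8 = 1/3
P(X=1 | obs) = 1/12 / 1/8 = 2/3

P(X=0) = 1/3, P(X=1) = 2/3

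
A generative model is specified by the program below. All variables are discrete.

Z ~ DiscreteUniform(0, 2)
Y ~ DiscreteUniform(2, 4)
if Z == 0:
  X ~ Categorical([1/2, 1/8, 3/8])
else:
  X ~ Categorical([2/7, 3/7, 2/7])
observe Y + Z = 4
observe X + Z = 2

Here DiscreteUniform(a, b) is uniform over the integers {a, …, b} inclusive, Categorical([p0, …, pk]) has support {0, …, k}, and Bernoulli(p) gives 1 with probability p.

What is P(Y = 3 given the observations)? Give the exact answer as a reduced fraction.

P(Y = 3 | obs) = 24/61

Enumerate traces; 3 have nonzero weight after conditioning:
  (Z=0, Y=4, X=2) weight 1/24
  (Z=1, Y=3, X=1) weight 1/21
  (Z=2, Y=2, X=0) weight 2/63
Group by Y:
  weight(Y=2) = 2/63
  weight(Y=3) = 1/21
  weight(Y=4) = 1/24
Total weight = 2/63 + 1/21 + 1/24 = 61/504
P(Y=2 | obs) = 2/63 / 61/504 = 16/61
P(Y=3 | obs) = 1/21 / 61/504 = 24/61
P(Y=4 | obs) = 1/24 / 61/504 = 21/61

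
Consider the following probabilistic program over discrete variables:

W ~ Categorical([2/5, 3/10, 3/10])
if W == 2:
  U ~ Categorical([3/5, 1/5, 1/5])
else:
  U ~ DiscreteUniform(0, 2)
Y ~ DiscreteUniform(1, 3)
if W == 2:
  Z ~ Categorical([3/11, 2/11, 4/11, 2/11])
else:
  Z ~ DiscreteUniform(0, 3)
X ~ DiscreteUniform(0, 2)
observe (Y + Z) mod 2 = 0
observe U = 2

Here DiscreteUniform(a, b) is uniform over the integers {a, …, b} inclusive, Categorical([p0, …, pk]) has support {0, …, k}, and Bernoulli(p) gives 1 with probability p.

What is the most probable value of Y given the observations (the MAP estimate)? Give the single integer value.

argmax_v P(Y = v | obs) = 2

Enumerate traces; 54 have nonzero weight after conditioning:
  (W=0, U=2, Y=1, Z=1, X=0) weight 1/270
  (W=0, U=2, Y=1, Z=1, X=1) weight 1/270
  (W=0, U=2, Y=1, Z=1, X=2) weight 1/270
  (W=0, U=2, Y=1, Z=3, X=0) weight 1/270
  (W=0, U=2, Y=1, Z=3, X=1) weight 1/270
  (W=0, U=2, Y=1, Z=3, X=2) weight 1/270
  (W=0, U=2, Y=2, Z=0, X=0) weight 1/270
  (W=0, U=2, Y=2, Z=0, X=1) weight 1/270
  (W=0, U=2, Y=3, Z=1, X=0) weight 1/270
  … 45 more
Group by Y:
  weight(Y=1) = 457/9900
  weight(Y=2) = 511/9900
  weight(Y=3) = 457/9900
Total weight = 457/9900 + 511/9900 + 457/9900 = 19/132
P(Y=1 | obs) = 457/9900 / 19/132 = 457/1425
P(Y=2 | obs) = 511/9900 / 19/132 = 511/1425
P(Y=3 | obs) = 457/9900 / 19/132 = 457/1425
argmax = 2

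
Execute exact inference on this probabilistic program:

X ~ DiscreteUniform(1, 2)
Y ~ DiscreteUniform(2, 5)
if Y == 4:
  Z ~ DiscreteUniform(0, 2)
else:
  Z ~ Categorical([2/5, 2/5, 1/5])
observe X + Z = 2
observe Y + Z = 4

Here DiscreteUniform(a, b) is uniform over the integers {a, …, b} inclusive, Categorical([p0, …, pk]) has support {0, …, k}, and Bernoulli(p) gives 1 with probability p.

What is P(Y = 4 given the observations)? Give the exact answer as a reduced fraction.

P(Y = 4 | obs) = 5/11

Enumerate traces; 2 have nonzero weight after conditioning:
  (X=1, Y=3, Z=1) weight 1/20
  (X=2, Y=4, Z=0) weight 1/24
Group by Y:
  weight(Y=3) = 1/20
  weight(Y=4) = 1/24
Total weight = 1/20 + 1/24 = 11/120
P(Y=3 | obs) = 1/20 / 11/120 = 6/11
P(Y=4 | obs) = 1/24 / 11/120 = 5/11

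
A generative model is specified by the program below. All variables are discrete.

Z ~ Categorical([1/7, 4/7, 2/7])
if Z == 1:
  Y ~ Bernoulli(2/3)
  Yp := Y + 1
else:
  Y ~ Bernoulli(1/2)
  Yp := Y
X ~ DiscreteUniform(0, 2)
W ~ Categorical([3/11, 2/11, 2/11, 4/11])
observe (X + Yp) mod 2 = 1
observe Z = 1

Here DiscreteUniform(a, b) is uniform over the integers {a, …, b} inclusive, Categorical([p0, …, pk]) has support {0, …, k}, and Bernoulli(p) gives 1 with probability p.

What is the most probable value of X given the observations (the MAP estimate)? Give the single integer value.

argmax_v P(X = v | obs) = 1

Enumerate traces; 12 have nonzero weight after conditioning:
  (Z=1, Y=0, X=0, W=0) weight 4/231
  (Z=1, Y=0, X=0, W=1) weight 8/693
  (Z=1, Y=0, X=0, W=2) weight 8/693
  (Z=1, Y=0, X=0, W=3) weight 16/693
  (Z=1, Y=0, X=2, W=0) weight 4/231
  (Z=1, Y=0, X=2, W=1) weight 8/693
  (Z=1, Y=0, X=2, W=2) weight 8/693
  (Z=1, Y=0, X=2, W=3) weight 16/693
  (Z=1, Y=1, X=1, W=0) weight 8/231
  … 3 more
Group by X:
  weight(X=0) = 4/63
  weight(X=1) = 8/63
  weight(X=2) = 4/63
Total weight = 4/63 + 8/63 + 4/63 = 16/63
P(X=0 | obs) = 4/63 / 16/63 = 1/4
P(X=1 | obs) = 8/63 / 16/63 = 1/2
P(X=2 | obs) = 4/63 / 16/63 = 1/4
argmax = 1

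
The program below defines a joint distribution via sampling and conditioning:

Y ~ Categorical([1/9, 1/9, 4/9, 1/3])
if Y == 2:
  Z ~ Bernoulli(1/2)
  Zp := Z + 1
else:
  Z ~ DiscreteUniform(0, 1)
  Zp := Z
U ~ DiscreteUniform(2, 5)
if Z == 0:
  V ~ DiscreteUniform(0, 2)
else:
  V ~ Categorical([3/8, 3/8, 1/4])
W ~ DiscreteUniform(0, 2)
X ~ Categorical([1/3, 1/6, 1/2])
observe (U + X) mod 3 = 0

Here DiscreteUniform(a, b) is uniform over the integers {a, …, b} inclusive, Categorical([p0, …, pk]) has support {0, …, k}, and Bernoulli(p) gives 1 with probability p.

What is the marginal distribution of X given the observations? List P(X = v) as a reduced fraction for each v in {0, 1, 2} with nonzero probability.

Enumerate traces; 288 have nonzero weight after conditioning:
  (Y=0, Z=0, U=2, V=0, W=0, X=1) weight 1/3888
  (Y=0, Z=0, U=2, V=0, W=1, X=1) weight 1/3888
  (Y=0, Z=0, U=2, V=0, W=2, X=1) weight 1/3888
  (Y=0, Z=0, U=2, V=1, W=0, X=1) weight 1/3888
  (Y=0, Z=0, U=2, V=1, W=1, X=1) weight 1/3888
  (Y=0, Z=0, U=2, V=1, W=2, X=1) weight 1/3888
  (Y=0, Z=0, U=2, V=2, W=0, X=1) weight 1/3888
  (Y=0, Z=0, U=2, V=2, W=1, X=1) weight 1/3888
  (Y=0, Z=0, U=3, V=0, W=0, X=0) weight 1/1944
  (Y=0, Z=0, U=4, V=0, W=0, X=2) weight 1/1296
  … 278 more
Group by X:
  weight(X=0) = 1/12
  weight(X=1) = 1/12
  weight(X=2) = 1/8
Total weight = 1/12 + 1/12 + 1/8 = 7/24
P(X=0 | obs) = 1/12 / 7/24 = 2/7
P(X=1 | obs) = 1/12 / 7/24 = 2/7
P(X=2 | obs) = 1/8 / 7/24 = 3/7

P(X=0) = 2/7, P(X=1) = 2/7, P(X=2) = 3/7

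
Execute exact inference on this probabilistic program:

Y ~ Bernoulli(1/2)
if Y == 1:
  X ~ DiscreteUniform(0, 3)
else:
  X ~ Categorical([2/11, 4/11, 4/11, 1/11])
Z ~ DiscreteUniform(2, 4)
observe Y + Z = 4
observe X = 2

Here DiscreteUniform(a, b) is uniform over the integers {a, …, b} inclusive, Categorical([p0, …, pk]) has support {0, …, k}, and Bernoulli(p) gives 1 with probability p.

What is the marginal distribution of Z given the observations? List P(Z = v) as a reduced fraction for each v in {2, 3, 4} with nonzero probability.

P(Z=3) = 11/27, P(Z=4) = 16/27

Enumerate traces; 2 have nonzero weight after conditioning:
  (Y=0, X=2, Z=4) weight 2/33
  (Y=1, X=2, Z=3) weight 1/24
Group by Z:
  weight(Z=3) = 1/24
  weight(Z=4) = 2/33
Total weight = 1/24 + 2/33 = 9/88
P(Z=3 | obs) = 1/24 / 9/88 = 11/27
P(Z=4 | obs) = 2/33 / 9/88 = 16/27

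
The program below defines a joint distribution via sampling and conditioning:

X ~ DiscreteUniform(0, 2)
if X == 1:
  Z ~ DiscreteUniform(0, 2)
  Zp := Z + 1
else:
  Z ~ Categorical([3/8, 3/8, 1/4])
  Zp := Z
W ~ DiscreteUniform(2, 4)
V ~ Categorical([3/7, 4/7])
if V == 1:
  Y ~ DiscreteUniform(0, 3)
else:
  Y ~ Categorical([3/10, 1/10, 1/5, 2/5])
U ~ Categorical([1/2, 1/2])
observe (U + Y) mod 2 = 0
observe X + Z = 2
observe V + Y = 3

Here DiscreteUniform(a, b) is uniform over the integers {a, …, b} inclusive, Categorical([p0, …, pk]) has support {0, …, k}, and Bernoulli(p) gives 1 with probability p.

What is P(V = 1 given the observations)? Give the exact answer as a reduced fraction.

Enumerate traces; 18 have nonzero weight after conditioning:
  (X=0, Z=2, W=2, V=0, Y=3, U=1) weight 1/420
  (X=0, Z=2, W=2, V=1, Y=2, U=0) weight 1/504
  (X=0, Z=2, W=3, V=0, Y=3, U=1) weight 1/420
  (X=0, Z=2, W=3, V=1, Y=2, U=0) weight 1/504
  (X=0, Z=2, W=4, V=0, Y=3, U=1) weight 1/420
  (X=0, Z=2, W=4, V=1, Y=2, U=0) weight 1/504
  (X=1, Z=1, W=2, V=0, Y=3, U=1) weight 1/315
  (X=1, Z=1, W=2, V=1, Y=2, U=0) weight 1/378
  … 10 more
Group by V:
  weight(V=0) = 23/840
  weight(V=1) = 23/1008
Total weight = 23/840 + 23/1008 = 253/5040
P(V=0 | obs) = 23/840 / 253/5040 = 6/11
P(V=1 | obs) = 23/1008 / 253/5040 = 5/11

P(V = 1 | obs) = 5/11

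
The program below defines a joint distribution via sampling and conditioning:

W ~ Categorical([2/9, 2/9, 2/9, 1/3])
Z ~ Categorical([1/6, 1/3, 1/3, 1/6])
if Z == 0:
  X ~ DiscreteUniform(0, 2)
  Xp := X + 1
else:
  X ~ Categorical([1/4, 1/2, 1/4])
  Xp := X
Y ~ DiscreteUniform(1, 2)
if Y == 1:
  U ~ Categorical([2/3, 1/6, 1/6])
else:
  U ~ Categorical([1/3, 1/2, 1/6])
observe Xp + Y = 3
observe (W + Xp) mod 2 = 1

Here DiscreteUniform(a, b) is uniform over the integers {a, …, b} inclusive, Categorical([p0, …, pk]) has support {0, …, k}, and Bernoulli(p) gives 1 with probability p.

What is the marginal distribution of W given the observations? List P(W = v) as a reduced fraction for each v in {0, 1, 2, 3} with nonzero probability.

Enumerate traces; 48 have nonzero weight after conditioning:
  (W=0, Z=0, X=0, Y=2, U=0) weight 1/486
  (W=0, Z=0, X=0, Y=2, U=1) weight 1/324
  (W=0, Z=0, X=0, Y=2, U=2) weight 1/972
  (W=0, Z=1, X=1, Y=2, U=0) weight 1/162
  (W=0, Z=1, X=1, Y=2, U=1) weight 1/108
  (W=0, Z=1, X=1, Y=2, U=2) weight 1/324
  (W=0, Z=2, X=1, Y=2, U=0) weight 1/162
  (W=0, Z=2, X=1, Y=2, U=1) weight 1/108
  (W=1, Z=0, X=1, Y=1, U=0) weight 1/243
  (W=2, Z=0, X=0, Y=2, U=0) weight 1/486
  … 38 more
Group by W:
  weight(W=0) = 17/324
  weight(W=1) = 19/648
  weight(W=2) = 17/324
  weight(W=3) = 19/432
Total weight = 17/324 + 19/648 + 17/324 + 19/432 = 77/432
P(W=0 | obs) = 17/324 / 77/432 = 68/231
P(W=1 | obs) = 19/648 / 77/432 = 38/231
P(W=2 | obs) = 17/324 / 77/432 = 68/231
P(W=3 | obs) = 19/432 / 77/432 = 19/77

P(W=0) = 68/231, P(W=1) = 38/231, P(W=2) = 68/231, P(W=3) = 19/77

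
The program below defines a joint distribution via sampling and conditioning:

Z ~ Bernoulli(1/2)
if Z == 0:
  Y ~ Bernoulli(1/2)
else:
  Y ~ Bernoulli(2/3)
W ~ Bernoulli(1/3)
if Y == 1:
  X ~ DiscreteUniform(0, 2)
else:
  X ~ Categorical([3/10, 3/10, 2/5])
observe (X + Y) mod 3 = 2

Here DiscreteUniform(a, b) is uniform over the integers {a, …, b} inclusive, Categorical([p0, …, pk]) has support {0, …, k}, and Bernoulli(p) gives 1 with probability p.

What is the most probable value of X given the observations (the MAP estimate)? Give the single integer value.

Enumerate traces; 8 have nonzero weight after conditioning:
  (Z=0, Y=0, W=0, X=2) weight 1/15
  (Z=0, Y=0, W=1, X=2) weight 1/30
  (Z=0, Y=1, W=0, X=1) weight 1/18
  (Z=0, Y=1, W=1, X=1) weight 1/36
  (Z=1, Y=0, W=0, X=2) weight 2/45
  (Z=1, Y=0, W=1, X=2) weight 1/45
  (Z=1, Y=1, W=0, X=1) weight 2/27
  (Z=1, Y=1, W=1, X=1) weight 1/27
Group by X:
  weight(X=1) = 7/36
  weight(X=2) = 1/6
Total weight = 7/36 + 1/6 = 13/36
P(X=1 | obs) = 7/36 / 13/36 = 7/13
P(X=2 | obs) = 1/6 / 13/36 = 6/13
argmax = 1

argmax_v P(X = v | obs) = 1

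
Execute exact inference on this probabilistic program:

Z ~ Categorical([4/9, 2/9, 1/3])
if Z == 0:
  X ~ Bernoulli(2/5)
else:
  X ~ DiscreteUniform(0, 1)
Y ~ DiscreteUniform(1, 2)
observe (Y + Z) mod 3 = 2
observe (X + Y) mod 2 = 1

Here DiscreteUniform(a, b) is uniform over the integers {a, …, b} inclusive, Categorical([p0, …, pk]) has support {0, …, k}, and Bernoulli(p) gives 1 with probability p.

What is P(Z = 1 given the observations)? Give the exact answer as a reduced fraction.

Enumerate traces; 2 have nonzero weight after conditioning:
  (Z=0, X=1, Y=2) weight 4/45
  (Z=1, X=0, Y=1) weight 1/18
Group by Z:
  weight(Z=0) = 4/45
  weight(Z=1) = 1/18
Total weight = 4/45 + 1/18 = 13/90
P(Z=0 | obs) = 4/45 / 13/90 = 8/13
P(Z=1 | obs) = 1/18 / 13/90 = 5/13

P(Z = 1 | obs) = 5/13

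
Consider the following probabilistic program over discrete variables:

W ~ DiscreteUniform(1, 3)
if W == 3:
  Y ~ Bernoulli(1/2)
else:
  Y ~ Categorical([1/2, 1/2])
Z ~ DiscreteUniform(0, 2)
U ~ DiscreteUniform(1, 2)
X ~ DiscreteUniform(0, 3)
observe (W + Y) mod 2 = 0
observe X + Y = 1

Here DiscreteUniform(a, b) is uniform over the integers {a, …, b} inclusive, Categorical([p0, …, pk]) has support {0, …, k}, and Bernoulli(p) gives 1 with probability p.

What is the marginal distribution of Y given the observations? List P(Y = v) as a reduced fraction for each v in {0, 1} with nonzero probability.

P(Y=0) = 1/3, P(Y=1) = 2/3

Enumerate traces; 18 have nonzero weight after conditioning:
  (W=1, Y=1, Z=0, U=1, X=0) weight 1/144
  (W=1, Y=1, Z=0, U=2, X=0) weight 1/144
  (W=1, Y=1, Z=1, U=1, X=0) weight 1/144
  (W=1, Y=1, Z=1, U=2, X=0) weight 1/144
  (W=1, Y=1, Z=2, U=1, X=0) weight 1/144
  (W=1, Y=1, Z=2, U=2, X=0) weight 1/144
  (W=2, Y=0, Z=0, U=1, X=1) weight 1/144
  (W=2, Y=0, Z=0, U=2, X=1) weight 1/144
  … 10 more
Group by Y:
  weight(Y=0) = 1/24
  weight(Y=1) = 1/12
Total weight = 1/24 + 1/12 = 1/8
P(Y=0 | obs) = 1/24 / 1/8 = 1/3
P(Y=1 | obs) = 1/12 / 1/8 = 2/3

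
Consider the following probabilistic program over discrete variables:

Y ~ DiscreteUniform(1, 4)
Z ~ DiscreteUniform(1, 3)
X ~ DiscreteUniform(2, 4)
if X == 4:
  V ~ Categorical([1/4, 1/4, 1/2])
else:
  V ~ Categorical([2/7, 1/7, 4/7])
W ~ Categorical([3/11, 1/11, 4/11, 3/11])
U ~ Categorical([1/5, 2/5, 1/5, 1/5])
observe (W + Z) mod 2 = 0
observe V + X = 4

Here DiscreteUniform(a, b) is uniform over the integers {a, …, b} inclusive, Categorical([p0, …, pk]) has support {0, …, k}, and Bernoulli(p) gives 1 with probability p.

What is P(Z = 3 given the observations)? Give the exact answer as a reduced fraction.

Enumerate traces; 288 have nonzero weight after conditioning:
  (Y=1, Z=1, X=2, V=2, W=1, U=0) weight 1/3465
  (Y=1, Z=1, X=2, V=2, W=1, U=1) weight 2/3465
  (Y=1, Z=1, X=2, V=2, W=1, U=2) weight 1/3465
  (Y=1, Z=1, X=2, V=2, W=1, U=3) weight 1/3465
  (Y=1, Z=1, X=2, V=2, W=3, U=0) weight 1/1155
  (Y=1, Z=1, X=2, V=2, W=3, U=1) weight 2/1155
  (Y=1, Z=1, X=2, V=2, W=3, U=2) weight 1/1155
  (Y=1, Z=1, X=2, V=2, W=3, U=3) weight 1/1155
  (Y=1, Z=2, X=2, V=2, W=0, U=0) weight 1/1155
  (Y=1, Z=3, X=2, V=2, W=1, U=0) weight 1/3465
  … 278 more
Group by Z:
  weight(Z=1) = 3/77
  weight(Z=2) = 3/44
  weight(Z=3) = 3/77
Total weight = 3/77 + 3/44 + 3/77 = 45/308
P(Z=1 | obs) = 3/77 / 45/308 = 4/15
P(Z=2 | obs) = 3/44 / 45/308 = 7/15
P(Z=3 | obs) = 3/77 / 45/308 = 4/15

P(Z = 3 | obs) = 4/15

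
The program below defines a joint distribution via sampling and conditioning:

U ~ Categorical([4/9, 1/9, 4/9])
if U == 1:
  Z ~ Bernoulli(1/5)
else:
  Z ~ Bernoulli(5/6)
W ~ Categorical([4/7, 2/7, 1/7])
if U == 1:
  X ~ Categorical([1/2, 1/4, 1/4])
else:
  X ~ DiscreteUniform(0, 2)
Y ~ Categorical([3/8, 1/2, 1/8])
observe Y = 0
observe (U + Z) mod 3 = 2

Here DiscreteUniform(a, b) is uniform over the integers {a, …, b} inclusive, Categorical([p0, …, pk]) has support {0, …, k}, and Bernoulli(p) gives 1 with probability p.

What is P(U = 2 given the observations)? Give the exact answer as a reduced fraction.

P(U = 2 | obs) = 10/13

Enumerate traces; 18 have nonzero weight after conditioning:
  (U=1, Z=1, W=0, X=0, Y=0) weight 1/420
  (U=1, Z=1, W=0, X=1, Y=0) weight 1/840
  (U=1, Z=1, W=0, X=2, Y=0) weight 1/840
  (U=1, Z=1, W=1, X=0, Y=0) weight 1/840
  (U=1, Z=1, W=1, X=1, Y=0) weight 1/1680
  (U=1, Z=1, W=1, X=2, Y=0) weight 1/1680
  (U=1, Z=1, W=2, X=0, Y=0) weight 1/1680
  (U=1, Z=1, W=2, X=1, Y=0) weight 1/3360
  (U=2, Z=0, W=0, X=0, Y=0) weight 1/189
  … 9 more
Group by U:
  weight(U=1) = 1/120
  weight(U=2) = 1/36
Total weight = 1/120 + 1/36 = 13/360
P(U=1 | obs) = 1/120 / 13/360 = 3/13
P(U=2 | obs) = 1/36 / 13/360 = 10/13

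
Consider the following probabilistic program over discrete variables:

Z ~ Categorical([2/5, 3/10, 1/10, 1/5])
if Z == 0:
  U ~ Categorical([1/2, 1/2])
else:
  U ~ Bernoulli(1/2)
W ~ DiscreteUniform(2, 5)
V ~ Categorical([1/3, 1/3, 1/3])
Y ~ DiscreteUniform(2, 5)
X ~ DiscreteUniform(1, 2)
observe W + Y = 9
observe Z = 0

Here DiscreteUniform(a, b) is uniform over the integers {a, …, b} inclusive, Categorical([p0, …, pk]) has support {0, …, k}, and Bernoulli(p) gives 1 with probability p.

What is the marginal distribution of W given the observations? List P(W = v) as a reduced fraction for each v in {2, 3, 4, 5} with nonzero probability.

Enumerate traces; 24 have nonzero weight after conditioning:
  (Z=0, U=0, W=4, V=0, Y=5, X=1) weight 1/480
  (Z=0, U=0, W=4, V=0, Y=5, X=2) weight 1/480
  (Z=0, U=0, W=4, V=1, Y=5, X=1) weight 1/480
  (Z=0, U=0, W=4, V=1, Y=5, X=2) weight 1/480
  (Z=0, U=0, W=4, V=2, Y=5, X=1) weight 1/480
  (Z=0, U=0, W=4, V=2, Y=5, X=2) weight 1/480
  (Z=0, U=0, W=5, V=0, Y=4, X=1) weight 1/480
  (Z=0, U=0, W=5, V=0, Y=4, X=2) weight 1/480
  … 16 more
Group by W:
  weight(W=4) = 1/40
  weight(W=5) = 1/40
Total weight = 1/40 + 1/40 = 1/20
P(W=4 | obs) = 1/40 / 1/20 = 1/2
P(W=5 | obs) = 1/40 / 1/20 = 1/2

P(W=4) = 1/2, P(W=5) = 1/2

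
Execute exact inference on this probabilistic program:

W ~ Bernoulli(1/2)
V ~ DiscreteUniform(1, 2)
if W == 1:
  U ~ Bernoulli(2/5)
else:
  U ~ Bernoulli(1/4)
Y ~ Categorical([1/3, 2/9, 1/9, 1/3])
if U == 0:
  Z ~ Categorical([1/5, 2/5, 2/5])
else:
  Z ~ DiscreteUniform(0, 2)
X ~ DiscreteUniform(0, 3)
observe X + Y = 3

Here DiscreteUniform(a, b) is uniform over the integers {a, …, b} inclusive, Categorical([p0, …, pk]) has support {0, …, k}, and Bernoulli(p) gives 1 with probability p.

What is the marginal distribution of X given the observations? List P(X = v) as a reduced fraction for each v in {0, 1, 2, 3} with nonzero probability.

P(X=0) = 1/3, P(X=1) = 1/9, P(X=2) = 2/9, P(X=3) = 1/3

Enumerate traces; 96 have nonzero weight after conditioning:
  (W=0, V=1, U=0, Y=0, Z=0, X=3) weight 1/320
  (W=0, V=1, U=0, Y=0, Z=1, X=3) weight 1/160
  (W=0, V=1, U=0, Y=0, Z=2, X=3) weight 1/160
  (W=0, V=1, U=0, Y=1, Z=0, X=2) weight 1/480
  (W=0, V=1, U=0, Y=1, Z=1, X=2) weight 1/240
  (W=0, V=1, U=0, Y=1, Z=2, X=2) weight 1/240
  (W=0, V=1, U=0, Y=2, Z=0, X=1) weight 1/960
  (W=0, V=1, U=0, Y=2, Z=1, X=1) weight 1/480
  (W=0, V=1, U=0, Y=3, Z=0, X=0) weight 1/320
  … 87 more
Group by X:
  weight(X=0) = 1/12
  weight(X=1) = 1/36
  weight(X=2) = 1/18
  weight(X=3) = 1/12
Total weight = 1/12 + 1/36 + 1/18 + 1/12 = 1/4
P(X=0 | obs) = 1/12 / 1/4 = 1/3
P(X=1 | obs) = 1/36 / 1/4 = 1/9
P(X=2 | obs) = 1/18 / 1/4 = 2/9
P(X=3 | obs) = 1/12 / 1/4 = 1/3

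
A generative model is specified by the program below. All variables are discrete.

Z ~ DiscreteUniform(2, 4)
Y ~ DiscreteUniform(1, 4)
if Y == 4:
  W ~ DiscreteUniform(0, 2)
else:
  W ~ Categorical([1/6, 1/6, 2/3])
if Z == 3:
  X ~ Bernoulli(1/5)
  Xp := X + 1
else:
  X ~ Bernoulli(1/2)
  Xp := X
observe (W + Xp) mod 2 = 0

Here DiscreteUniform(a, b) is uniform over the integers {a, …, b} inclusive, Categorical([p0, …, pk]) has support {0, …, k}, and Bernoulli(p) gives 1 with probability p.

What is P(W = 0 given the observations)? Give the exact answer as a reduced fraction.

P(W = 0 | obs) = 10/53

Enumerate traces; 36 have nonzero weight after conditioning:
  (Z=2, Y=1, W=0, X=0) weight 1/144
  (Z=2, Y=1, W=1, X=1) weight 1/144
  (Z=2, Y=1, W=2, X=0) weight 1/36
  (Z=2, Y=2, W=0, X=0) weight 1/144
  (Z=2, Y=2, W=1, X=1) weight 1/144
  (Z=2, Y=2, W=2, X=0) weight 1/36
  (Z=2, Y=3, W=0, X=0) weight 1/144
  (Z=2, Y=3, W=1, X=1) weight 1/144
  … 28 more
Group by W:
  weight(W=0) = 1/12
  weight(W=1) = 1/8
  weight(W=2) = 7/30
Total weight = 1/12 + 1/8 + 7/30 = 53/120
P(W=0 | obs) = 1/12 / 53/120 = 10/53
P(W=1 | obs) = 1/8 / 53/120 = 15/53
P(W=2 | obs) = 7/30 / 53/120 = 28/53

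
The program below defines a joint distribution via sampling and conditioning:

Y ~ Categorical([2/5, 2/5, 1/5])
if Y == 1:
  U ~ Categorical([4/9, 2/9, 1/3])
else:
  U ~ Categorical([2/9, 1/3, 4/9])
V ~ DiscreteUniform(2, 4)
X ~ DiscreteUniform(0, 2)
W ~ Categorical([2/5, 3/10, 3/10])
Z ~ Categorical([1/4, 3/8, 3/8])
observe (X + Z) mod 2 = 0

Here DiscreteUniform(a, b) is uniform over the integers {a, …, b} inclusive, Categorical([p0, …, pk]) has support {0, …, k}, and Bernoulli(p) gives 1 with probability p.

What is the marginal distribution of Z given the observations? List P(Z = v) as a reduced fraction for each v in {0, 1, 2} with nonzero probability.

Enumerate traces; 405 have nonzero weight after conditioning:
  (Y=0, U=0, V=2, X=0, W=0, Z=0) weight 2/2025
  (Y=0, U=0, V=2, X=0, W=0, Z=2) weight 1/675
  (Y=0, U=0, V=2, X=0, W=1, Z=0) weight 1/1350
  (Y=0, U=0, V=2, X=0, W=1, Z=2) weight 1/900
  (Y=0, U=0, V=2, X=0, W=2, Z=0) weight 1/1350
  (Y=0, U=0, V=2, X=0, W=2, Z=2) weight 1/900
  (Y=0, U=0, V=2, X=1, W=0, Z=1) weight 1/675
  (Y=0, U=0, V=2, X=1, W=1, Z=1) weight 1/900
  … 397 more
Group by Z:
  weight(Z=0) = 1/6
  weight(Z=1) = 1/8
  weight(Z=2) = 1/4
Total weight = 1/6 + 1/8 + 1/4 = 13/24
P(Z=0 | obs) = 1/6 / 13/24 = 4/13
P(Z=1 | obs) = 1/8 / 13/24 = 3/13
P(Z=2 | obs) = 1/4 / 13/24 = 6/13

P(Z=0) = 4/13, P(Z=1) = 3/13, P(Z=2) = 6/13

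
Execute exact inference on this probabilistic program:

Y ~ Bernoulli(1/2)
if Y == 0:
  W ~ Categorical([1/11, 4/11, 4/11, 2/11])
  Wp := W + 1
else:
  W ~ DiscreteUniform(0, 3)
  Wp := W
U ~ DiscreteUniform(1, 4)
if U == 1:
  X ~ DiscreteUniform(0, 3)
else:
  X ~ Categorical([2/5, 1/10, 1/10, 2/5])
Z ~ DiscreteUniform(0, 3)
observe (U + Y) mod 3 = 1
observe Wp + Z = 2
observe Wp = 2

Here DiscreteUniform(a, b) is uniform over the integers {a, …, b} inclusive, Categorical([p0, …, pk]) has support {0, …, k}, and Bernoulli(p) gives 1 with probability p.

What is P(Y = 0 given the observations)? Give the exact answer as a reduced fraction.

Enumerate traces; 12 have nonzero weight after conditioning:
  (Y=0, W=1, U=1, X=0, Z=0) weight 1/352
  (Y=0, W=1, U=1, X=1, Z=0) weight 1/352
  (Y=0, W=1, U=1, X=2, Z=0) weight 1/352
  (Y=0, W=1, U=1, X=3, Z=0) weight 1/352
  (Y=0, W=1, U=4, X=0, Z=0) weight 1/220
  (Y=0, W=1, U=4, X=1, Z=0) weight 1/880
  (Y=0, W=1, U=4, X=2, Z=0) weight 1/880
  (Y=0, W=1, U=4, X=3, Z=0) weight 1/220
  (Y=1, W=2, U=3, X=0, Z=0) weight 1/320
  … 3 more
Group by Y:
  weight(Y=0) = 1/44
  weight(Y=1) = 1/128
Total weight = 1/44 + 1/128 = 43/1408
P(Y=0 | obs) = 1/44 / 43/1408 = 32/43
P(Y=1 | obs) = 1/128 / 43/1408 = 11/43

P(Y = 0 | obs) = 32/43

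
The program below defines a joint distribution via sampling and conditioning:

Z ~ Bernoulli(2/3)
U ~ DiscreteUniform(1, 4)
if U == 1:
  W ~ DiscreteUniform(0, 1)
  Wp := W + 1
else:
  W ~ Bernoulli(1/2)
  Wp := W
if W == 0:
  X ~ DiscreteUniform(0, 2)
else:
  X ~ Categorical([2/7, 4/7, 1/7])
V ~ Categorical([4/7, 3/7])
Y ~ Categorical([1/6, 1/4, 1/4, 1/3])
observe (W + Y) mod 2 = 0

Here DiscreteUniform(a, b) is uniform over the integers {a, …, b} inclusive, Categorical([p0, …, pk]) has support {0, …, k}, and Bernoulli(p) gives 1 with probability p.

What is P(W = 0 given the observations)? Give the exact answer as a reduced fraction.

P(W = 0 | obs) = 5/12

Enumerate traces; 192 have nonzero weight after conditioning:
  (Z=0, U=1, W=0, X=0, V=0, Y=0) weight 1/756
  (Z=0, U=1, W=0, X=0, V=0, Y=2) weight 1/504
  (Z=0, U=1, W=0, X=0, V=1, Y=0) weight 1/1008
  (Z=0, U=1, W=0, X=0, V=1, Y=2) weight 1/672
  (Z=0, U=1, W=0, X=1, V=0, Y=0) weight 1/756
  (Z=0, U=1, W=0, X=1, V=0, Y=2) weight 1/504
  (Z=0, U=1, W=0, X=1, V=1, Y=0) weight 1/1008
  (Z=0, U=1, W=0, X=1, V=1, Y=2) weight 1/672
  (Z=0, U=1, W=1, X=0, V=0, Y=1) weight 1/588
  … 183 more
Group by W:
  weight(W=0) = 5/24
  weight(W=1) = 7/24
Total weight = 5/24 + 7/24 = 1/2
P(W=0 | obs) = 5/24 / 1/2 = 5/12
P(W=1 | obs) = 7/24 / 1/2 = 7/12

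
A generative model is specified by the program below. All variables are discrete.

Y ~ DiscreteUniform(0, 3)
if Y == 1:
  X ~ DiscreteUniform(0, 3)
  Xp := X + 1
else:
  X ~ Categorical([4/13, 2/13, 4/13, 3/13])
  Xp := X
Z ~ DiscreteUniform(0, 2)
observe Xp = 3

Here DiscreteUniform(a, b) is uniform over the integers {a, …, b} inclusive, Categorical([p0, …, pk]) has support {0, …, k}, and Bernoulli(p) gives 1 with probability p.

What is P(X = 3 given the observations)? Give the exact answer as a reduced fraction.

P(X = 3 | obs) = 36/49

Enumerate traces; 12 have nonzero weight after conditioning:
  (Y=0, X=3, Z=0) weight 1/52
  (Y=0, X=3, Z=1) weight 1/52
  (Y=0, X=3, Z=2) weight 1/52
  (Y=1, X=2, Z=0) weight 1/48
  (Y=1, X=2, Z=1) weight 1/48
  (Y=1, X=2, Z=2) weight 1/48
  (Y=2, X=3, Z=0) weight 1/52
  (Y=2, X=3, Z=1) weight 1/52
  … 4 more
Group by X:
  weight(X=2) = 1/16
  weight(X=3) = 9/52
Total weight = 1/16 + 9/52 = 49/208
P(X=2 | obs) = 1/16 / 49/208 = 13/49
P(X=3 | obs) = 9/52 / 49/208 = 36/49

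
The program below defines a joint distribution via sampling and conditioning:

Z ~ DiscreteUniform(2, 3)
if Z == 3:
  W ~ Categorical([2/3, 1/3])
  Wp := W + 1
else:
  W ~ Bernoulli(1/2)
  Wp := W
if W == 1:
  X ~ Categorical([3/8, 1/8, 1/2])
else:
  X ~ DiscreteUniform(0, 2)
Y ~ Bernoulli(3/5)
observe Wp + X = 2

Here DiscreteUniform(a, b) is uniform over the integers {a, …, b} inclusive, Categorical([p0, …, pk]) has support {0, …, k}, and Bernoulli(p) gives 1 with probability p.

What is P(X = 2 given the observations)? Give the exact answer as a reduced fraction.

P(X = 2 | obs) = 24/83

Enumerate traces; 8 have nonzero weight after conditioning:
  (Z=2, W=0, X=2, Y=0) weight 1/30
  (Z=2, W=0, X=2, Y=1) weight 1/20
  (Z=2, W=1, X=1, Y=0) weight 1/80
  (Z=2, W=1, X=1, Y=1) weight 3/160
  (Z=3, W=0, X=1, Y=0) weight 2/45
  (Z=3, W=0, X=1, Y=1) weight 1/15
  (Z=3, W=1, X=0, Y=0) weight 1/40
  (Z=3, W=1, X=0, Y=1) weight 3/80
Group by X:
  weight(X=0) = 1/16
  weight(X=1) = 41/288
  weight(X=2) = 1/12
Total weight = 1/16 + 41/288 + 1/12 = 83/288
P(X=0 | obs) = 1/16 / 83/288 = 18/83
P(X=1 | obs) = 41/288 / 83/288 = 41/83
P(X=2 | obs) = 1/12 / 83/288 = 24/83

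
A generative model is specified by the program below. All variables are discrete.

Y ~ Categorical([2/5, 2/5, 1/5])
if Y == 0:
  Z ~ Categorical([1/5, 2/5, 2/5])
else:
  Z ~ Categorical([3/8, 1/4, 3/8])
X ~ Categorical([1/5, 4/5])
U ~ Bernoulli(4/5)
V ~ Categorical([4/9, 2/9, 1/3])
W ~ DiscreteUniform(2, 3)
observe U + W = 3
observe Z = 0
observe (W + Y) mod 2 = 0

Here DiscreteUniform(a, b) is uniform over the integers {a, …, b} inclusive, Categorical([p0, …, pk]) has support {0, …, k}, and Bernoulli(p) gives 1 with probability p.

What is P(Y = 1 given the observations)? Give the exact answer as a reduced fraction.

Enumerate traces; 18 have nonzero weight after conditioning:
  (Y=0, Z=0, X=0, U=1, V=0, W=2) weight 16/5625
  (Y=0, Z=0, X=0, U=1, V=1, W=2) weight 8/5625
  (Y=0, Z=0, X=0, U=1, V=2, W=2) weight 4/1875
  (Y=0, Z=0, X=1, U=1, V=0, W=2) weight 64/5625
  (Y=0, Z=0, X=1, U=1, V=1, W=2) weight 32/5625
  (Y=0, Z=0, X=1, U=1, V=2, W=2) weight 16/1875
  (Y=1, Z=0, X=0, U=0, V=0, W=3) weight 1/750
  (Y=1, Z=0, X=0, U=0, V=1, W=3) weight 1/1500
  (Y=2, Z=0, X=0, U=1, V=0, W=2) weight 1/375
  … 9 more
Group by Y:
  weight(Y=0) = 4/125
  weight(Y=1) = 3/200
  weight(Y=2) = 3/100
Total weight = 4/125 + 3/200 + 3/100 = 77/1000
P(Y=0 | obs) = 4/125 / 77/1000 = 32/77
P(Y=1 | obs) = 3/200 / 77/1000 = 15/77
P(Y=2 | obs) = 3/100 / 77/1000 = 30/77

P(Y = 1 | obs) = 15/77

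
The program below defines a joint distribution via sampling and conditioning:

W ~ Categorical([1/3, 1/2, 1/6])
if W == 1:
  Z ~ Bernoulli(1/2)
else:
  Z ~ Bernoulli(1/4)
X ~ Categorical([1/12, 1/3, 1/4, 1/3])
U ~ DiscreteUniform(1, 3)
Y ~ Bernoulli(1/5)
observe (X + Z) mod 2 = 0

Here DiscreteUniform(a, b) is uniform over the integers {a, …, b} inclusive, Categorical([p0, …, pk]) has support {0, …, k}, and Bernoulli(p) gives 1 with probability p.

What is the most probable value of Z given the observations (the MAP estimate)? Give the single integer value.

argmax_v P(Z = v | obs) = 1

Enumerate traces; 72 have nonzero weight after conditioning:
  (W=0, Z=0, X=0, U=1, Y=0) weight 1/180
  (W=0, Z=0, X=0, U=1, Y=1) weight 1/720
  (W=0, Z=0, X=0, U=2, Y=0) weight 1/180
  (W=0, Z=0, X=0, U=2, Y=1) weight 1/720
  (W=0, Z=0, X=0, U=3, Y=0) weight 1/180
  (W=0, Z=0, X=0, U=3, Y=1) weight 1/720
  (W=0, Z=0, X=2, U=1, Y=0) weight 1/60
  (W=0, Z=0, X=2, U=1, Y=1) weight 1/240
  (W=0, Z=1, X=1, U=1, Y=0) weight 1/135
  … 63 more
Group by Z:
  weight(Z=0) = 5/24
  weight(Z=1) = 1/4
Total weight = 5/24 + 1/4 = 11/24
P(Z=0 | obs) = 5/24 / 11/24 = 5/11
P(Z=1 | obs) = 1/4 / 11/24 = 6/11
argmax = 1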